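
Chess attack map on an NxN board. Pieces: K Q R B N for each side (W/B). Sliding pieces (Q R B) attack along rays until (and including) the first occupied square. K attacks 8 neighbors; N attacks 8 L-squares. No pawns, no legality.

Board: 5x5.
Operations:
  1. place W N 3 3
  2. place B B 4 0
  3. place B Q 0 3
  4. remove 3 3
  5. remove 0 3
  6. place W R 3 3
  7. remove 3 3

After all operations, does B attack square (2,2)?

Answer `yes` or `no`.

Op 1: place WN@(3,3)
Op 2: place BB@(4,0)
Op 3: place BQ@(0,3)
Op 4: remove (3,3)
Op 5: remove (0,3)
Op 6: place WR@(3,3)
Op 7: remove (3,3)
Per-piece attacks for B:
  BB@(4,0): attacks (3,1) (2,2) (1,3) (0,4)
B attacks (2,2): yes

Answer: yes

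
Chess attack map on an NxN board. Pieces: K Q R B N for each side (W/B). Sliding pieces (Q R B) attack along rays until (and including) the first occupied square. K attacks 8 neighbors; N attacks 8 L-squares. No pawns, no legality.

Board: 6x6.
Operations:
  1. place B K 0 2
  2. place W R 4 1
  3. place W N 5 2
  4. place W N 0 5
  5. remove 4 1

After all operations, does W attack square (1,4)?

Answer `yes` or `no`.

Answer: no

Derivation:
Op 1: place BK@(0,2)
Op 2: place WR@(4,1)
Op 3: place WN@(5,2)
Op 4: place WN@(0,5)
Op 5: remove (4,1)
Per-piece attacks for W:
  WN@(0,5): attacks (1,3) (2,4)
  WN@(5,2): attacks (4,4) (3,3) (4,0) (3,1)
W attacks (1,4): no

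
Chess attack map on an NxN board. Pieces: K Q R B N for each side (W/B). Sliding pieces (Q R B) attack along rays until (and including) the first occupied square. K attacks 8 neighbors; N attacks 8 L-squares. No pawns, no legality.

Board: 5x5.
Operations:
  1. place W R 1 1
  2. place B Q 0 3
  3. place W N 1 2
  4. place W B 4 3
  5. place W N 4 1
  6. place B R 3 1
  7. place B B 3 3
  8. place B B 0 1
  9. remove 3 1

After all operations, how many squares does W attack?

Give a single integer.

Op 1: place WR@(1,1)
Op 2: place BQ@(0,3)
Op 3: place WN@(1,2)
Op 4: place WB@(4,3)
Op 5: place WN@(4,1)
Op 6: place BR@(3,1)
Op 7: place BB@(3,3)
Op 8: place BB@(0,1)
Op 9: remove (3,1)
Per-piece attacks for W:
  WR@(1,1): attacks (1,2) (1,0) (2,1) (3,1) (4,1) (0,1) [ray(0,1) blocked at (1,2); ray(1,0) blocked at (4,1); ray(-1,0) blocked at (0,1)]
  WN@(1,2): attacks (2,4) (3,3) (0,4) (2,0) (3,1) (0,0)
  WN@(4,1): attacks (3,3) (2,2) (2,0)
  WB@(4,3): attacks (3,4) (3,2) (2,1) (1,0)
Union (14 distinct): (0,0) (0,1) (0,4) (1,0) (1,2) (2,0) (2,1) (2,2) (2,4) (3,1) (3,2) (3,3) (3,4) (4,1)

Answer: 14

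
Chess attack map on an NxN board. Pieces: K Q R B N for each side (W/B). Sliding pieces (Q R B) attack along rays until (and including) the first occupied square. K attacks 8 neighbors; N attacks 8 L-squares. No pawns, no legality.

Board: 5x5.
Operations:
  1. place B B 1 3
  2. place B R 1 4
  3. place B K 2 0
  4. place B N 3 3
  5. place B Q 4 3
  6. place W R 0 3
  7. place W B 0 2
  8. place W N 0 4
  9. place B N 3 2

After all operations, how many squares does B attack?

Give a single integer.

Answer: 20

Derivation:
Op 1: place BB@(1,3)
Op 2: place BR@(1,4)
Op 3: place BK@(2,0)
Op 4: place BN@(3,3)
Op 5: place BQ@(4,3)
Op 6: place WR@(0,3)
Op 7: place WB@(0,2)
Op 8: place WN@(0,4)
Op 9: place BN@(3,2)
Per-piece attacks for B:
  BB@(1,3): attacks (2,4) (2,2) (3,1) (4,0) (0,4) (0,2) [ray(-1,1) blocked at (0,4); ray(-1,-1) blocked at (0,2)]
  BR@(1,4): attacks (1,3) (2,4) (3,4) (4,4) (0,4) [ray(0,-1) blocked at (1,3); ray(-1,0) blocked at (0,4)]
  BK@(2,0): attacks (2,1) (3,0) (1,0) (3,1) (1,1)
  BN@(3,2): attacks (4,4) (2,4) (1,3) (4,0) (2,0) (1,1)
  BN@(3,3): attacks (1,4) (4,1) (2,1) (1,2)
  BQ@(4,3): attacks (4,4) (4,2) (4,1) (4,0) (3,3) (3,4) (3,2) [ray(-1,0) blocked at (3,3); ray(-1,-1) blocked at (3,2)]
Union (20 distinct): (0,2) (0,4) (1,0) (1,1) (1,2) (1,3) (1,4) (2,0) (2,1) (2,2) (2,4) (3,0) (3,1) (3,2) (3,3) (3,4) (4,0) (4,1) (4,2) (4,4)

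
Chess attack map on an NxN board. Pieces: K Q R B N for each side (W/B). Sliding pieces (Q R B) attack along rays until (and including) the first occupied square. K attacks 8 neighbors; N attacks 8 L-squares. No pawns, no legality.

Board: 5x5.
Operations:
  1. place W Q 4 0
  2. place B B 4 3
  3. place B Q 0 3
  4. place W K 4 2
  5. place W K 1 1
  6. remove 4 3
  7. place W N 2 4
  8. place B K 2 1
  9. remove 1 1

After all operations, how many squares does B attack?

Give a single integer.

Answer: 18

Derivation:
Op 1: place WQ@(4,0)
Op 2: place BB@(4,3)
Op 3: place BQ@(0,3)
Op 4: place WK@(4,2)
Op 5: place WK@(1,1)
Op 6: remove (4,3)
Op 7: place WN@(2,4)
Op 8: place BK@(2,1)
Op 9: remove (1,1)
Per-piece attacks for B:
  BQ@(0,3): attacks (0,4) (0,2) (0,1) (0,0) (1,3) (2,3) (3,3) (4,3) (1,4) (1,2) (2,1) [ray(1,-1) blocked at (2,1)]
  BK@(2,1): attacks (2,2) (2,0) (3,1) (1,1) (3,2) (3,0) (1,2) (1,0)
Union (18 distinct): (0,0) (0,1) (0,2) (0,4) (1,0) (1,1) (1,2) (1,3) (1,4) (2,0) (2,1) (2,2) (2,3) (3,0) (3,1) (3,2) (3,3) (4,3)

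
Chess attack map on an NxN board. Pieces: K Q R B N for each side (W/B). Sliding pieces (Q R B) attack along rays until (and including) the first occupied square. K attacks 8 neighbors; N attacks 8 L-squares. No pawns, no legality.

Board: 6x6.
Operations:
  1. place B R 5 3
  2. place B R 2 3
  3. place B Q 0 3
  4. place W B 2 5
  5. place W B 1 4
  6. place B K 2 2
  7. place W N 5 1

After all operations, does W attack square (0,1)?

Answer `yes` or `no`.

Op 1: place BR@(5,3)
Op 2: place BR@(2,3)
Op 3: place BQ@(0,3)
Op 4: place WB@(2,5)
Op 5: place WB@(1,4)
Op 6: place BK@(2,2)
Op 7: place WN@(5,1)
Per-piece attacks for W:
  WB@(1,4): attacks (2,5) (2,3) (0,5) (0,3) [ray(1,1) blocked at (2,5); ray(1,-1) blocked at (2,3); ray(-1,-1) blocked at (0,3)]
  WB@(2,5): attacks (3,4) (4,3) (5,2) (1,4) [ray(-1,-1) blocked at (1,4)]
  WN@(5,1): attacks (4,3) (3,2) (3,0)
W attacks (0,1): no

Answer: no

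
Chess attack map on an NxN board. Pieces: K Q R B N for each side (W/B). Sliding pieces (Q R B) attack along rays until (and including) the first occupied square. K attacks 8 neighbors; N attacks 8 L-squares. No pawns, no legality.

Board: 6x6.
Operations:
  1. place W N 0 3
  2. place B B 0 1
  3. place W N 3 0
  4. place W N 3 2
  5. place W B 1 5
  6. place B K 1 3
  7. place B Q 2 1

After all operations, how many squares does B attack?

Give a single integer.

Answer: 20

Derivation:
Op 1: place WN@(0,3)
Op 2: place BB@(0,1)
Op 3: place WN@(3,0)
Op 4: place WN@(3,2)
Op 5: place WB@(1,5)
Op 6: place BK@(1,3)
Op 7: place BQ@(2,1)
Per-piece attacks for B:
  BB@(0,1): attacks (1,2) (2,3) (3,4) (4,5) (1,0)
  BK@(1,3): attacks (1,4) (1,2) (2,3) (0,3) (2,4) (2,2) (0,4) (0,2)
  BQ@(2,1): attacks (2,2) (2,3) (2,4) (2,5) (2,0) (3,1) (4,1) (5,1) (1,1) (0,1) (3,2) (3,0) (1,2) (0,3) (1,0) [ray(-1,0) blocked at (0,1); ray(1,1) blocked at (3,2); ray(1,-1) blocked at (3,0); ray(-1,1) blocked at (0,3)]
Union (20 distinct): (0,1) (0,2) (0,3) (0,4) (1,0) (1,1) (1,2) (1,4) (2,0) (2,2) (2,3) (2,4) (2,5) (3,0) (3,1) (3,2) (3,4) (4,1) (4,5) (5,1)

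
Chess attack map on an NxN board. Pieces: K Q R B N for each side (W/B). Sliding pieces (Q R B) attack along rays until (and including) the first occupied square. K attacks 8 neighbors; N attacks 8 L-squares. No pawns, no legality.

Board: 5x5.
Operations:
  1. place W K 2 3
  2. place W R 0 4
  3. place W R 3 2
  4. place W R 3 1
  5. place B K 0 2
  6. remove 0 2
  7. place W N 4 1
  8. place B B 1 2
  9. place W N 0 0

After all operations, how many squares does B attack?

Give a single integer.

Op 1: place WK@(2,3)
Op 2: place WR@(0,4)
Op 3: place WR@(3,2)
Op 4: place WR@(3,1)
Op 5: place BK@(0,2)
Op 6: remove (0,2)
Op 7: place WN@(4,1)
Op 8: place BB@(1,2)
Op 9: place WN@(0,0)
Per-piece attacks for B:
  BB@(1,2): attacks (2,3) (2,1) (3,0) (0,3) (0,1) [ray(1,1) blocked at (2,3)]
Union (5 distinct): (0,1) (0,3) (2,1) (2,3) (3,0)

Answer: 5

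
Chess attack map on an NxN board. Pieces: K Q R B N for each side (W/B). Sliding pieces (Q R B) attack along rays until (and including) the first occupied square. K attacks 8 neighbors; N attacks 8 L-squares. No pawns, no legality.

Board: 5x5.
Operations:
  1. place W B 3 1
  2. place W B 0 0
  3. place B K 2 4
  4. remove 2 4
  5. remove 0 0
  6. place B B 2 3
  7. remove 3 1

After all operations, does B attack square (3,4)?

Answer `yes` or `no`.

Op 1: place WB@(3,1)
Op 2: place WB@(0,0)
Op 3: place BK@(2,4)
Op 4: remove (2,4)
Op 5: remove (0,0)
Op 6: place BB@(2,3)
Op 7: remove (3,1)
Per-piece attacks for B:
  BB@(2,3): attacks (3,4) (3,2) (4,1) (1,4) (1,2) (0,1)
B attacks (3,4): yes

Answer: yes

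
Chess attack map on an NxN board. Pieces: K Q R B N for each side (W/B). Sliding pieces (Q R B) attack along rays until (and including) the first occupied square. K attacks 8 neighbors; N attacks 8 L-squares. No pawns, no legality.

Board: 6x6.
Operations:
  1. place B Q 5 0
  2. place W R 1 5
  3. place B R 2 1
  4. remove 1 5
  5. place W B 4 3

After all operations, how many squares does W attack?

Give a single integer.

Op 1: place BQ@(5,0)
Op 2: place WR@(1,5)
Op 3: place BR@(2,1)
Op 4: remove (1,5)
Op 5: place WB@(4,3)
Per-piece attacks for W:
  WB@(4,3): attacks (5,4) (5,2) (3,4) (2,5) (3,2) (2,1) [ray(-1,-1) blocked at (2,1)]
Union (6 distinct): (2,1) (2,5) (3,2) (3,4) (5,2) (5,4)

Answer: 6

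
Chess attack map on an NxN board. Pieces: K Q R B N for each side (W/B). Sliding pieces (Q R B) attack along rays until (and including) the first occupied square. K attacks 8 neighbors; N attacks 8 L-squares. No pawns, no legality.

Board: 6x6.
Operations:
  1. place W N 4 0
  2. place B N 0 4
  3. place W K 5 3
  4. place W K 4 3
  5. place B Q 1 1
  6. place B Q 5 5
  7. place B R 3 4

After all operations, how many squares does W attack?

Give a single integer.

Answer: 10

Derivation:
Op 1: place WN@(4,0)
Op 2: place BN@(0,4)
Op 3: place WK@(5,3)
Op 4: place WK@(4,3)
Op 5: place BQ@(1,1)
Op 6: place BQ@(5,5)
Op 7: place BR@(3,4)
Per-piece attacks for W:
  WN@(4,0): attacks (5,2) (3,2) (2,1)
  WK@(4,3): attacks (4,4) (4,2) (5,3) (3,3) (5,4) (5,2) (3,4) (3,2)
  WK@(5,3): attacks (5,4) (5,2) (4,3) (4,4) (4,2)
Union (10 distinct): (2,1) (3,2) (3,3) (3,4) (4,2) (4,3) (4,4) (5,2) (5,3) (5,4)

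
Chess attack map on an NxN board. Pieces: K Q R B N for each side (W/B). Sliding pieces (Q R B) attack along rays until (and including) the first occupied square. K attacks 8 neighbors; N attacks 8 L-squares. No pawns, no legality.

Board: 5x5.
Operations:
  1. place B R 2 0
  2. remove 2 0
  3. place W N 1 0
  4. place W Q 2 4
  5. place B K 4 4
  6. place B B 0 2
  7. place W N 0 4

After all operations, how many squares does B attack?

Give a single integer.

Answer: 7

Derivation:
Op 1: place BR@(2,0)
Op 2: remove (2,0)
Op 3: place WN@(1,0)
Op 4: place WQ@(2,4)
Op 5: place BK@(4,4)
Op 6: place BB@(0,2)
Op 7: place WN@(0,4)
Per-piece attacks for B:
  BB@(0,2): attacks (1,3) (2,4) (1,1) (2,0) [ray(1,1) blocked at (2,4)]
  BK@(4,4): attacks (4,3) (3,4) (3,3)
Union (7 distinct): (1,1) (1,3) (2,0) (2,4) (3,3) (3,4) (4,3)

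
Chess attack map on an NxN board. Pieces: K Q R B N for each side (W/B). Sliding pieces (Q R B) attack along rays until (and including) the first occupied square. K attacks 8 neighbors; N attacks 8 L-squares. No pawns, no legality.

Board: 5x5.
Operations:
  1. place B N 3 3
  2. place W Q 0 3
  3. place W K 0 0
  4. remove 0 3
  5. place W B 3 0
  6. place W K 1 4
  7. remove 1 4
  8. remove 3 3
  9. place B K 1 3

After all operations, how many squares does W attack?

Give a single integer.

Op 1: place BN@(3,3)
Op 2: place WQ@(0,3)
Op 3: place WK@(0,0)
Op 4: remove (0,3)
Op 5: place WB@(3,0)
Op 6: place WK@(1,4)
Op 7: remove (1,4)
Op 8: remove (3,3)
Op 9: place BK@(1,3)
Per-piece attacks for W:
  WK@(0,0): attacks (0,1) (1,0) (1,1)
  WB@(3,0): attacks (4,1) (2,1) (1,2) (0,3)
Union (7 distinct): (0,1) (0,3) (1,0) (1,1) (1,2) (2,1) (4,1)

Answer: 7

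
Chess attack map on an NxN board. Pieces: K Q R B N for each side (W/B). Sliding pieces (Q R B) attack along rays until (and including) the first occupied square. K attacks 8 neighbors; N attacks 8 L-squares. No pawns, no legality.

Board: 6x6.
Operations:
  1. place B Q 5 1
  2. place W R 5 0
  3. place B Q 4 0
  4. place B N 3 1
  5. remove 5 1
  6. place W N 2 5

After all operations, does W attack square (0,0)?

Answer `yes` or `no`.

Answer: no

Derivation:
Op 1: place BQ@(5,1)
Op 2: place WR@(5,0)
Op 3: place BQ@(4,0)
Op 4: place BN@(3,1)
Op 5: remove (5,1)
Op 6: place WN@(2,5)
Per-piece attacks for W:
  WN@(2,5): attacks (3,3) (4,4) (1,3) (0,4)
  WR@(5,0): attacks (5,1) (5,2) (5,3) (5,4) (5,5) (4,0) [ray(-1,0) blocked at (4,0)]
W attacks (0,0): no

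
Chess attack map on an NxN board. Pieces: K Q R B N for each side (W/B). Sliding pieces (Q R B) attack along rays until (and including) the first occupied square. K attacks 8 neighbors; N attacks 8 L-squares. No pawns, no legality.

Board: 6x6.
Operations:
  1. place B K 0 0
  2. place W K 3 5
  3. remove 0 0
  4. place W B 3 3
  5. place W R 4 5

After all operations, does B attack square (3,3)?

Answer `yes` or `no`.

Op 1: place BK@(0,0)
Op 2: place WK@(3,5)
Op 3: remove (0,0)
Op 4: place WB@(3,3)
Op 5: place WR@(4,5)
Per-piece attacks for B:
B attacks (3,3): no

Answer: no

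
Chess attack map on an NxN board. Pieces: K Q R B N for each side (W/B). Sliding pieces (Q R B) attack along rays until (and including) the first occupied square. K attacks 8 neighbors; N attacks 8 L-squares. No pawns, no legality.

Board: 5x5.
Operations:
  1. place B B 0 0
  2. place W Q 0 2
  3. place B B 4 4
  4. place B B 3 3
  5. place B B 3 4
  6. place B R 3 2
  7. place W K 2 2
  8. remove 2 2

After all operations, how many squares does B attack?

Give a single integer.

Op 1: place BB@(0,0)
Op 2: place WQ@(0,2)
Op 3: place BB@(4,4)
Op 4: place BB@(3,3)
Op 5: place BB@(3,4)
Op 6: place BR@(3,2)
Op 7: place WK@(2,2)
Op 8: remove (2,2)
Per-piece attacks for B:
  BB@(0,0): attacks (1,1) (2,2) (3,3) [ray(1,1) blocked at (3,3)]
  BR@(3,2): attacks (3,3) (3,1) (3,0) (4,2) (2,2) (1,2) (0,2) [ray(0,1) blocked at (3,3); ray(-1,0) blocked at (0,2)]
  BB@(3,3): attacks (4,4) (4,2) (2,4) (2,2) (1,1) (0,0) [ray(1,1) blocked at (4,4); ray(-1,-1) blocked at (0,0)]
  BB@(3,4): attacks (4,3) (2,3) (1,2) (0,1)
  BB@(4,4): attacks (3,3) [ray(-1,-1) blocked at (3,3)]
Union (14 distinct): (0,0) (0,1) (0,2) (1,1) (1,2) (2,2) (2,3) (2,4) (3,0) (3,1) (3,3) (4,2) (4,3) (4,4)

Answer: 14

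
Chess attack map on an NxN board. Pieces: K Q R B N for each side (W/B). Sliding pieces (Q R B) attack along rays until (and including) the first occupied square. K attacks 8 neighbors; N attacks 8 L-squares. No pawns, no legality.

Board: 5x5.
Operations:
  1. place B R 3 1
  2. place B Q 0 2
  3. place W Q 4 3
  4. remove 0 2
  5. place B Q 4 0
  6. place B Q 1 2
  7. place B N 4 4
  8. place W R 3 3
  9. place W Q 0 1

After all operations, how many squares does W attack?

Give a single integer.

Answer: 19

Derivation:
Op 1: place BR@(3,1)
Op 2: place BQ@(0,2)
Op 3: place WQ@(4,3)
Op 4: remove (0,2)
Op 5: place BQ@(4,0)
Op 6: place BQ@(1,2)
Op 7: place BN@(4,4)
Op 8: place WR@(3,3)
Op 9: place WQ@(0,1)
Per-piece attacks for W:
  WQ@(0,1): attacks (0,2) (0,3) (0,4) (0,0) (1,1) (2,1) (3,1) (1,2) (1,0) [ray(1,0) blocked at (3,1); ray(1,1) blocked at (1,2)]
  WR@(3,3): attacks (3,4) (3,2) (3,1) (4,3) (2,3) (1,3) (0,3) [ray(0,-1) blocked at (3,1); ray(1,0) blocked at (4,3)]
  WQ@(4,3): attacks (4,4) (4,2) (4,1) (4,0) (3,3) (3,4) (3,2) (2,1) (1,0) [ray(0,1) blocked at (4,4); ray(0,-1) blocked at (4,0); ray(-1,0) blocked at (3,3)]
Union (19 distinct): (0,0) (0,2) (0,3) (0,4) (1,0) (1,1) (1,2) (1,3) (2,1) (2,3) (3,1) (3,2) (3,3) (3,4) (4,0) (4,1) (4,2) (4,3) (4,4)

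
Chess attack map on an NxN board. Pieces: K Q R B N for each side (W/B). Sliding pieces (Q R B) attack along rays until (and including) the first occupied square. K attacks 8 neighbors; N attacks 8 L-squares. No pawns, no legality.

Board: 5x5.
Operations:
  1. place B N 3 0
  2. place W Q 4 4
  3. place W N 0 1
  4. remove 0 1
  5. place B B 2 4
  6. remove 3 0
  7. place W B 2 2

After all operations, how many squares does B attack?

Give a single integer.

Op 1: place BN@(3,0)
Op 2: place WQ@(4,4)
Op 3: place WN@(0,1)
Op 4: remove (0,1)
Op 5: place BB@(2,4)
Op 6: remove (3,0)
Op 7: place WB@(2,2)
Per-piece attacks for B:
  BB@(2,4): attacks (3,3) (4,2) (1,3) (0,2)
Union (4 distinct): (0,2) (1,3) (3,3) (4,2)

Answer: 4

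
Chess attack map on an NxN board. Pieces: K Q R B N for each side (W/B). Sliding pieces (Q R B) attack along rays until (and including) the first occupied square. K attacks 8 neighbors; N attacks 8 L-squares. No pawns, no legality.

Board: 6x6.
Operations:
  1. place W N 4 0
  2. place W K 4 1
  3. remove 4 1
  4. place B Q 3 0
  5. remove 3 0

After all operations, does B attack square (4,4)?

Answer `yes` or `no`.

Answer: no

Derivation:
Op 1: place WN@(4,0)
Op 2: place WK@(4,1)
Op 3: remove (4,1)
Op 4: place BQ@(3,0)
Op 5: remove (3,0)
Per-piece attacks for B:
B attacks (4,4): no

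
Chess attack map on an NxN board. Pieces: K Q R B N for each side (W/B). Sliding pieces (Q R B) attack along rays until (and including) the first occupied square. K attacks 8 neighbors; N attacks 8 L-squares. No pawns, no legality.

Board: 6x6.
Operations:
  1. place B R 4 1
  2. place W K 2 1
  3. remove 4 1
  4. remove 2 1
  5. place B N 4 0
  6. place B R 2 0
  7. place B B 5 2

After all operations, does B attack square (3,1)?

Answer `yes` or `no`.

Answer: no

Derivation:
Op 1: place BR@(4,1)
Op 2: place WK@(2,1)
Op 3: remove (4,1)
Op 4: remove (2,1)
Op 5: place BN@(4,0)
Op 6: place BR@(2,0)
Op 7: place BB@(5,2)
Per-piece attacks for B:
  BR@(2,0): attacks (2,1) (2,2) (2,3) (2,4) (2,5) (3,0) (4,0) (1,0) (0,0) [ray(1,0) blocked at (4,0)]
  BN@(4,0): attacks (5,2) (3,2) (2,1)
  BB@(5,2): attacks (4,3) (3,4) (2,5) (4,1) (3,0)
B attacks (3,1): no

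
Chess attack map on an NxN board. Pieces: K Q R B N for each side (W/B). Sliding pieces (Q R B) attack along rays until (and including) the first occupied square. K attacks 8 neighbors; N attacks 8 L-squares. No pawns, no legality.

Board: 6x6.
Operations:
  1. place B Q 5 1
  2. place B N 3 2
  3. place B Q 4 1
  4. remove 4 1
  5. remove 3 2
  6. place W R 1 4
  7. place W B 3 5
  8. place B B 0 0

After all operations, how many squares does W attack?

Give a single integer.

Answer: 12

Derivation:
Op 1: place BQ@(5,1)
Op 2: place BN@(3,2)
Op 3: place BQ@(4,1)
Op 4: remove (4,1)
Op 5: remove (3,2)
Op 6: place WR@(1,4)
Op 7: place WB@(3,5)
Op 8: place BB@(0,0)
Per-piece attacks for W:
  WR@(1,4): attacks (1,5) (1,3) (1,2) (1,1) (1,0) (2,4) (3,4) (4,4) (5,4) (0,4)
  WB@(3,5): attacks (4,4) (5,3) (2,4) (1,3) (0,2)
Union (12 distinct): (0,2) (0,4) (1,0) (1,1) (1,2) (1,3) (1,5) (2,4) (3,4) (4,4) (5,3) (5,4)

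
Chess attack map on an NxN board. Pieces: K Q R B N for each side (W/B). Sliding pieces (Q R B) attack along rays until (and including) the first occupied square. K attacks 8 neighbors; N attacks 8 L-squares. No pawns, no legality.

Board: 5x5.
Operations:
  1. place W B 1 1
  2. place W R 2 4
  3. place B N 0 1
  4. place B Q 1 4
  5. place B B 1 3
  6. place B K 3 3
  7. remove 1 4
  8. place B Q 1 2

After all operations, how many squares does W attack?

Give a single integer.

Answer: 11

Derivation:
Op 1: place WB@(1,1)
Op 2: place WR@(2,4)
Op 3: place BN@(0,1)
Op 4: place BQ@(1,4)
Op 5: place BB@(1,3)
Op 6: place BK@(3,3)
Op 7: remove (1,4)
Op 8: place BQ@(1,2)
Per-piece attacks for W:
  WB@(1,1): attacks (2,2) (3,3) (2,0) (0,2) (0,0) [ray(1,1) blocked at (3,3)]
  WR@(2,4): attacks (2,3) (2,2) (2,1) (2,0) (3,4) (4,4) (1,4) (0,4)
Union (11 distinct): (0,0) (0,2) (0,4) (1,4) (2,0) (2,1) (2,2) (2,3) (3,3) (3,4) (4,4)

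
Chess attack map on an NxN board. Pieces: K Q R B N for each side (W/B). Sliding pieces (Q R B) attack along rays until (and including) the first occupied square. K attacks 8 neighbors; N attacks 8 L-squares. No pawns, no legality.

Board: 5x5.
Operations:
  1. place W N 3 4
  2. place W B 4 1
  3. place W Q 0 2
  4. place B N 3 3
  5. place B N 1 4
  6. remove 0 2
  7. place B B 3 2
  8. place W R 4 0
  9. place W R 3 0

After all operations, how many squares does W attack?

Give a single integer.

Answer: 11

Derivation:
Op 1: place WN@(3,4)
Op 2: place WB@(4,1)
Op 3: place WQ@(0,2)
Op 4: place BN@(3,3)
Op 5: place BN@(1,4)
Op 6: remove (0,2)
Op 7: place BB@(3,2)
Op 8: place WR@(4,0)
Op 9: place WR@(3,0)
Per-piece attacks for W:
  WR@(3,0): attacks (3,1) (3,2) (4,0) (2,0) (1,0) (0,0) [ray(0,1) blocked at (3,2); ray(1,0) blocked at (4,0)]
  WN@(3,4): attacks (4,2) (2,2) (1,3)
  WR@(4,0): attacks (4,1) (3,0) [ray(0,1) blocked at (4,1); ray(-1,0) blocked at (3,0)]
  WB@(4,1): attacks (3,2) (3,0) [ray(-1,1) blocked at (3,2); ray(-1,-1) blocked at (3,0)]
Union (11 distinct): (0,0) (1,0) (1,3) (2,0) (2,2) (3,0) (3,1) (3,2) (4,0) (4,1) (4,2)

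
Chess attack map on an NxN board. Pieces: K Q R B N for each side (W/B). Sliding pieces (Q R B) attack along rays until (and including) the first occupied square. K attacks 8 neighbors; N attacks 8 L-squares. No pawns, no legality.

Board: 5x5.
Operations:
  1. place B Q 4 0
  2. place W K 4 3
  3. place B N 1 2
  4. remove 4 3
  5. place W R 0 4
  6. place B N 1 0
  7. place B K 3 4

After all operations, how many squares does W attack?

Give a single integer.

Op 1: place BQ@(4,0)
Op 2: place WK@(4,3)
Op 3: place BN@(1,2)
Op 4: remove (4,3)
Op 5: place WR@(0,4)
Op 6: place BN@(1,0)
Op 7: place BK@(3,4)
Per-piece attacks for W:
  WR@(0,4): attacks (0,3) (0,2) (0,1) (0,0) (1,4) (2,4) (3,4) [ray(1,0) blocked at (3,4)]
Union (7 distinct): (0,0) (0,1) (0,2) (0,3) (1,4) (2,4) (3,4)

Answer: 7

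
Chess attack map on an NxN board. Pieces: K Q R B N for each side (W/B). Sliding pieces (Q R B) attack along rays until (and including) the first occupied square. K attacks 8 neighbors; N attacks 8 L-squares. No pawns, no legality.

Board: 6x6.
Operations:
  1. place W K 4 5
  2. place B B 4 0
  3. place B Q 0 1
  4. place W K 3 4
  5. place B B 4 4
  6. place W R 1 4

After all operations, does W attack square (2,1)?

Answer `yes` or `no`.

Answer: no

Derivation:
Op 1: place WK@(4,5)
Op 2: place BB@(4,0)
Op 3: place BQ@(0,1)
Op 4: place WK@(3,4)
Op 5: place BB@(4,4)
Op 6: place WR@(1,4)
Per-piece attacks for W:
  WR@(1,4): attacks (1,5) (1,3) (1,2) (1,1) (1,0) (2,4) (3,4) (0,4) [ray(1,0) blocked at (3,4)]
  WK@(3,4): attacks (3,5) (3,3) (4,4) (2,4) (4,5) (4,3) (2,5) (2,3)
  WK@(4,5): attacks (4,4) (5,5) (3,5) (5,4) (3,4)
W attacks (2,1): no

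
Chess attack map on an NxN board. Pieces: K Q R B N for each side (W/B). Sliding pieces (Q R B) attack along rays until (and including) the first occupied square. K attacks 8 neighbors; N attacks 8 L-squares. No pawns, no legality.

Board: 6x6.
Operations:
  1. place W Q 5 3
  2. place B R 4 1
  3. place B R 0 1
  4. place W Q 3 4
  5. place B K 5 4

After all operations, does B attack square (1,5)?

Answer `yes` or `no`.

Answer: no

Derivation:
Op 1: place WQ@(5,3)
Op 2: place BR@(4,1)
Op 3: place BR@(0,1)
Op 4: place WQ@(3,4)
Op 5: place BK@(5,4)
Per-piece attacks for B:
  BR@(0,1): attacks (0,2) (0,3) (0,4) (0,5) (0,0) (1,1) (2,1) (3,1) (4,1) [ray(1,0) blocked at (4,1)]
  BR@(4,1): attacks (4,2) (4,3) (4,4) (4,5) (4,0) (5,1) (3,1) (2,1) (1,1) (0,1) [ray(-1,0) blocked at (0,1)]
  BK@(5,4): attacks (5,5) (5,3) (4,4) (4,5) (4,3)
B attacks (1,5): no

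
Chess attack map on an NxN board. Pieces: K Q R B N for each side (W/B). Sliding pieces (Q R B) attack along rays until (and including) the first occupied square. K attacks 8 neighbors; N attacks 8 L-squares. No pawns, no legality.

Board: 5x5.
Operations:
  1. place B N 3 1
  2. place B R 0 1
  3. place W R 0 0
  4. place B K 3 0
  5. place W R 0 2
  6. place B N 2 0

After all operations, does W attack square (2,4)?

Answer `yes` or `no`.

Op 1: place BN@(3,1)
Op 2: place BR@(0,1)
Op 3: place WR@(0,0)
Op 4: place BK@(3,0)
Op 5: place WR@(0,2)
Op 6: place BN@(2,0)
Per-piece attacks for W:
  WR@(0,0): attacks (0,1) (1,0) (2,0) [ray(0,1) blocked at (0,1); ray(1,0) blocked at (2,0)]
  WR@(0,2): attacks (0,3) (0,4) (0,1) (1,2) (2,2) (3,2) (4,2) [ray(0,-1) blocked at (0,1)]
W attacks (2,4): no

Answer: no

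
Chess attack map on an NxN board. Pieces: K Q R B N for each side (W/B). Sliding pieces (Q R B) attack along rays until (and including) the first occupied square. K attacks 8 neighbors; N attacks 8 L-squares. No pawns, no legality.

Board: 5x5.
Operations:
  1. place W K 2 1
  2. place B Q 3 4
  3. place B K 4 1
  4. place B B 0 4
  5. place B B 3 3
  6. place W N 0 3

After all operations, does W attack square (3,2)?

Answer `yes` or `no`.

Op 1: place WK@(2,1)
Op 2: place BQ@(3,4)
Op 3: place BK@(4,1)
Op 4: place BB@(0,4)
Op 5: place BB@(3,3)
Op 6: place WN@(0,3)
Per-piece attacks for W:
  WN@(0,3): attacks (2,4) (1,1) (2,2)
  WK@(2,1): attacks (2,2) (2,0) (3,1) (1,1) (3,2) (3,0) (1,2) (1,0)
W attacks (3,2): yes

Answer: yes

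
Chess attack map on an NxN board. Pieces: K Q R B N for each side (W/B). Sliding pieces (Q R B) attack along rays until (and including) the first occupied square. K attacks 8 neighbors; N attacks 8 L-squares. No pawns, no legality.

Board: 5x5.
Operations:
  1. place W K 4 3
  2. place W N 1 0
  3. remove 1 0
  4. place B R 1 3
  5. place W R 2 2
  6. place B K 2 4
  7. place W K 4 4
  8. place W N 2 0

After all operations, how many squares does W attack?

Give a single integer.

Answer: 14

Derivation:
Op 1: place WK@(4,3)
Op 2: place WN@(1,0)
Op 3: remove (1,0)
Op 4: place BR@(1,3)
Op 5: place WR@(2,2)
Op 6: place BK@(2,4)
Op 7: place WK@(4,4)
Op 8: place WN@(2,0)
Per-piece attacks for W:
  WN@(2,0): attacks (3,2) (4,1) (1,2) (0,1)
  WR@(2,2): attacks (2,3) (2,4) (2,1) (2,0) (3,2) (4,2) (1,2) (0,2) [ray(0,1) blocked at (2,4); ray(0,-1) blocked at (2,0)]
  WK@(4,3): attacks (4,4) (4,2) (3,3) (3,4) (3,2)
  WK@(4,4): attacks (4,3) (3,4) (3,3)
Union (14 distinct): (0,1) (0,2) (1,2) (2,0) (2,1) (2,3) (2,4) (3,2) (3,3) (3,4) (4,1) (4,2) (4,3) (4,4)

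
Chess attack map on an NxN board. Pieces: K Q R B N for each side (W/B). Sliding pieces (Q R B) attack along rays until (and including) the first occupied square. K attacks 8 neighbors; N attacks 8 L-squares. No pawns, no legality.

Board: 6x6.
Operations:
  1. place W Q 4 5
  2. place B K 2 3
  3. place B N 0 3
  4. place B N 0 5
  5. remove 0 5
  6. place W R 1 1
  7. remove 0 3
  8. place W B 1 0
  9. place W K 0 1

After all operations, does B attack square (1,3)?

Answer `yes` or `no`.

Op 1: place WQ@(4,5)
Op 2: place BK@(2,3)
Op 3: place BN@(0,3)
Op 4: place BN@(0,5)
Op 5: remove (0,5)
Op 6: place WR@(1,1)
Op 7: remove (0,3)
Op 8: place WB@(1,0)
Op 9: place WK@(0,1)
Per-piece attacks for B:
  BK@(2,3): attacks (2,4) (2,2) (3,3) (1,3) (3,4) (3,2) (1,4) (1,2)
B attacks (1,3): yes

Answer: yes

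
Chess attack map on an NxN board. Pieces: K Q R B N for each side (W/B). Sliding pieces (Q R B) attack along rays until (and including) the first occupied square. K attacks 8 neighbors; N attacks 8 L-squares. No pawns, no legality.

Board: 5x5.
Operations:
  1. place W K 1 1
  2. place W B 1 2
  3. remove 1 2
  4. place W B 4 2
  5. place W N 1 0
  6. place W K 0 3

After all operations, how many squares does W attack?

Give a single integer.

Op 1: place WK@(1,1)
Op 2: place WB@(1,2)
Op 3: remove (1,2)
Op 4: place WB@(4,2)
Op 5: place WN@(1,0)
Op 6: place WK@(0,3)
Per-piece attacks for W:
  WK@(0,3): attacks (0,4) (0,2) (1,3) (1,4) (1,2)
  WN@(1,0): attacks (2,2) (3,1) (0,2)
  WK@(1,1): attacks (1,2) (1,0) (2,1) (0,1) (2,2) (2,0) (0,2) (0,0)
  WB@(4,2): attacks (3,3) (2,4) (3,1) (2,0)
Union (14 distinct): (0,0) (0,1) (0,2) (0,4) (1,0) (1,2) (1,3) (1,4) (2,0) (2,1) (2,2) (2,4) (3,1) (3,3)

Answer: 14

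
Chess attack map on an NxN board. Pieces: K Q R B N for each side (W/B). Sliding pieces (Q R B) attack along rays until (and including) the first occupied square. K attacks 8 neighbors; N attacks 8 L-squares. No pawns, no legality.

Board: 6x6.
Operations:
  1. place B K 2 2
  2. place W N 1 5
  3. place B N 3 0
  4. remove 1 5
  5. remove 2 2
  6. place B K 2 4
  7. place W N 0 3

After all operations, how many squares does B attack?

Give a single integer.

Op 1: place BK@(2,2)
Op 2: place WN@(1,5)
Op 3: place BN@(3,0)
Op 4: remove (1,5)
Op 5: remove (2,2)
Op 6: place BK@(2,4)
Op 7: place WN@(0,3)
Per-piece attacks for B:
  BK@(2,4): attacks (2,5) (2,3) (3,4) (1,4) (3,5) (3,3) (1,5) (1,3)
  BN@(3,0): attacks (4,2) (5,1) (2,2) (1,1)
Union (12 distinct): (1,1) (1,3) (1,4) (1,5) (2,2) (2,3) (2,5) (3,3) (3,4) (3,5) (4,2) (5,1)

Answer: 12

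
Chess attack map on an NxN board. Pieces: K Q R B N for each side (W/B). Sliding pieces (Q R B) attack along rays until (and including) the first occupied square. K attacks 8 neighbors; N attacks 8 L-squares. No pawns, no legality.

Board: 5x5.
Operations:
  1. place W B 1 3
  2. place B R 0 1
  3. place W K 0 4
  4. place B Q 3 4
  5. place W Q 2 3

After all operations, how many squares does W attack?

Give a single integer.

Answer: 18

Derivation:
Op 1: place WB@(1,3)
Op 2: place BR@(0,1)
Op 3: place WK@(0,4)
Op 4: place BQ@(3,4)
Op 5: place WQ@(2,3)
Per-piece attacks for W:
  WK@(0,4): attacks (0,3) (1,4) (1,3)
  WB@(1,3): attacks (2,4) (2,2) (3,1) (4,0) (0,4) (0,2) [ray(-1,1) blocked at (0,4)]
  WQ@(2,3): attacks (2,4) (2,2) (2,1) (2,0) (3,3) (4,3) (1,3) (3,4) (3,2) (4,1) (1,4) (1,2) (0,1) [ray(-1,0) blocked at (1,3); ray(1,1) blocked at (3,4); ray(-1,-1) blocked at (0,1)]
Union (18 distinct): (0,1) (0,2) (0,3) (0,4) (1,2) (1,3) (1,4) (2,0) (2,1) (2,2) (2,4) (3,1) (3,2) (3,3) (3,4) (4,0) (4,1) (4,3)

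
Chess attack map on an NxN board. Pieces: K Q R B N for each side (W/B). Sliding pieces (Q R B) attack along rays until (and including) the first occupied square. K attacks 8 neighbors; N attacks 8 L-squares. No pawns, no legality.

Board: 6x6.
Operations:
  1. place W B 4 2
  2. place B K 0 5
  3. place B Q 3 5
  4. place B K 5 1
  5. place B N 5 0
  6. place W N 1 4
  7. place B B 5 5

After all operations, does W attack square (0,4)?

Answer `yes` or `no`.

Answer: no

Derivation:
Op 1: place WB@(4,2)
Op 2: place BK@(0,5)
Op 3: place BQ@(3,5)
Op 4: place BK@(5,1)
Op 5: place BN@(5,0)
Op 6: place WN@(1,4)
Op 7: place BB@(5,5)
Per-piece attacks for W:
  WN@(1,4): attacks (3,5) (2,2) (3,3) (0,2)
  WB@(4,2): attacks (5,3) (5,1) (3,3) (2,4) (1,5) (3,1) (2,0) [ray(1,-1) blocked at (5,1)]
W attacks (0,4): no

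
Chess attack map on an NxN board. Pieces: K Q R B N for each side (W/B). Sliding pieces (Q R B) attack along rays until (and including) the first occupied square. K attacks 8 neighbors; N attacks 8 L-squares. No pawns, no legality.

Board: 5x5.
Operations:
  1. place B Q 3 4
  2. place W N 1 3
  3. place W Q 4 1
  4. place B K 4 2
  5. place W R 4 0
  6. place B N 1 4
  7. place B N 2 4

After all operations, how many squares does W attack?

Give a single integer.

Op 1: place BQ@(3,4)
Op 2: place WN@(1,3)
Op 3: place WQ@(4,1)
Op 4: place BK@(4,2)
Op 5: place WR@(4,0)
Op 6: place BN@(1,4)
Op 7: place BN@(2,4)
Per-piece attacks for W:
  WN@(1,3): attacks (3,4) (2,1) (3,2) (0,1)
  WR@(4,0): attacks (4,1) (3,0) (2,0) (1,0) (0,0) [ray(0,1) blocked at (4,1)]
  WQ@(4,1): attacks (4,2) (4,0) (3,1) (2,1) (1,1) (0,1) (3,2) (2,3) (1,4) (3,0) [ray(0,1) blocked at (4,2); ray(0,-1) blocked at (4,0); ray(-1,1) blocked at (1,4)]
Union (15 distinct): (0,0) (0,1) (1,0) (1,1) (1,4) (2,0) (2,1) (2,3) (3,0) (3,1) (3,2) (3,4) (4,0) (4,1) (4,2)

Answer: 15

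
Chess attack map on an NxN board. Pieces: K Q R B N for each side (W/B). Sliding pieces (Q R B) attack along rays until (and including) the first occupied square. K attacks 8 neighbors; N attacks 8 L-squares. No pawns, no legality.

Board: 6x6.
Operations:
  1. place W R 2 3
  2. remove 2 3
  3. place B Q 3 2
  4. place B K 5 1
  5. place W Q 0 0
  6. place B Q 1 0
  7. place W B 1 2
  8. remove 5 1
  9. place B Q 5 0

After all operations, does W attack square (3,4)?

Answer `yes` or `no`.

Op 1: place WR@(2,3)
Op 2: remove (2,3)
Op 3: place BQ@(3,2)
Op 4: place BK@(5,1)
Op 5: place WQ@(0,0)
Op 6: place BQ@(1,0)
Op 7: place WB@(1,2)
Op 8: remove (5,1)
Op 9: place BQ@(5,0)
Per-piece attacks for W:
  WQ@(0,0): attacks (0,1) (0,2) (0,3) (0,4) (0,5) (1,0) (1,1) (2,2) (3,3) (4,4) (5,5) [ray(1,0) blocked at (1,0)]
  WB@(1,2): attacks (2,3) (3,4) (4,5) (2,1) (3,0) (0,3) (0,1)
W attacks (3,4): yes

Answer: yes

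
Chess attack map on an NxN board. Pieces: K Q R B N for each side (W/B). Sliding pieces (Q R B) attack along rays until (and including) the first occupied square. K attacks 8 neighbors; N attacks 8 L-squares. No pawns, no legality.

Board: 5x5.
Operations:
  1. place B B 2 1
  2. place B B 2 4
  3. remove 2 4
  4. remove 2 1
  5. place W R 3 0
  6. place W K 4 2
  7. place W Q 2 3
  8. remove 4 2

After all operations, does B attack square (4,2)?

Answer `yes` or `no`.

Answer: no

Derivation:
Op 1: place BB@(2,1)
Op 2: place BB@(2,4)
Op 3: remove (2,4)
Op 4: remove (2,1)
Op 5: place WR@(3,0)
Op 6: place WK@(4,2)
Op 7: place WQ@(2,3)
Op 8: remove (4,2)
Per-piece attacks for B:
B attacks (4,2): no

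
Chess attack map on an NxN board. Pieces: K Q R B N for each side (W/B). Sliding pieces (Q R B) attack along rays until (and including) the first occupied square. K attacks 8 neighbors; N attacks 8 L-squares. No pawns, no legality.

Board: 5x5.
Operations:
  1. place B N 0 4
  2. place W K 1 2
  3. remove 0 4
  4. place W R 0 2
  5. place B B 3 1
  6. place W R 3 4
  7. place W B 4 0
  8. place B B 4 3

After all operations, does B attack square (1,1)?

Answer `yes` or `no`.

Answer: no

Derivation:
Op 1: place BN@(0,4)
Op 2: place WK@(1,2)
Op 3: remove (0,4)
Op 4: place WR@(0,2)
Op 5: place BB@(3,1)
Op 6: place WR@(3,4)
Op 7: place WB@(4,0)
Op 8: place BB@(4,3)
Per-piece attacks for B:
  BB@(3,1): attacks (4,2) (4,0) (2,2) (1,3) (0,4) (2,0) [ray(1,-1) blocked at (4,0)]
  BB@(4,3): attacks (3,4) (3,2) (2,1) (1,0) [ray(-1,1) blocked at (3,4)]
B attacks (1,1): no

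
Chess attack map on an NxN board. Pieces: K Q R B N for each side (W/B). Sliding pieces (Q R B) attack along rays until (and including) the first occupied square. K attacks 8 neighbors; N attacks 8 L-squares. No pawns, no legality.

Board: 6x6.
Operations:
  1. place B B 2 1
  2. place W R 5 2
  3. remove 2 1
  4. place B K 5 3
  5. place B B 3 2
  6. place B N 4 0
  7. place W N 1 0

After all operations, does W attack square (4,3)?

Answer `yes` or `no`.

Op 1: place BB@(2,1)
Op 2: place WR@(5,2)
Op 3: remove (2,1)
Op 4: place BK@(5,3)
Op 5: place BB@(3,2)
Op 6: place BN@(4,0)
Op 7: place WN@(1,0)
Per-piece attacks for W:
  WN@(1,0): attacks (2,2) (3,1) (0,2)
  WR@(5,2): attacks (5,3) (5,1) (5,0) (4,2) (3,2) [ray(0,1) blocked at (5,3); ray(-1,0) blocked at (3,2)]
W attacks (4,3): no

Answer: no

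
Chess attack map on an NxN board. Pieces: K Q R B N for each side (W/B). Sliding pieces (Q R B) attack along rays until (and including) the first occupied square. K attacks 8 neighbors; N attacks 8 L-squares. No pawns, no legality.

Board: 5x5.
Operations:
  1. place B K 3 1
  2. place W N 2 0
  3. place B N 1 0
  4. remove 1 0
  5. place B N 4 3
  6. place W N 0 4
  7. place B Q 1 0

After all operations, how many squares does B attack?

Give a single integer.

Answer: 17

Derivation:
Op 1: place BK@(3,1)
Op 2: place WN@(2,0)
Op 3: place BN@(1,0)
Op 4: remove (1,0)
Op 5: place BN@(4,3)
Op 6: place WN@(0,4)
Op 7: place BQ@(1,0)
Per-piece attacks for B:
  BQ@(1,0): attacks (1,1) (1,2) (1,3) (1,4) (2,0) (0,0) (2,1) (3,2) (4,3) (0,1) [ray(1,0) blocked at (2,0); ray(1,1) blocked at (4,3)]
  BK@(3,1): attacks (3,2) (3,0) (4,1) (2,1) (4,2) (4,0) (2,2) (2,0)
  BN@(4,3): attacks (2,4) (3,1) (2,2)
Union (17 distinct): (0,0) (0,1) (1,1) (1,2) (1,3) (1,4) (2,0) (2,1) (2,2) (2,4) (3,0) (3,1) (3,2) (4,0) (4,1) (4,2) (4,3)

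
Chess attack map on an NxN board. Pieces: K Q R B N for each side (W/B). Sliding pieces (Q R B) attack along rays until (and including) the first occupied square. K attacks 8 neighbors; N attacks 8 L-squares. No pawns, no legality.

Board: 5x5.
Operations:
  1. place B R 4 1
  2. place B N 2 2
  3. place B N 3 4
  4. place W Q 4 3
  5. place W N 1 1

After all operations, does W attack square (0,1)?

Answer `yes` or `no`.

Answer: no

Derivation:
Op 1: place BR@(4,1)
Op 2: place BN@(2,2)
Op 3: place BN@(3,4)
Op 4: place WQ@(4,3)
Op 5: place WN@(1,1)
Per-piece attacks for W:
  WN@(1,1): attacks (2,3) (3,2) (0,3) (3,0)
  WQ@(4,3): attacks (4,4) (4,2) (4,1) (3,3) (2,3) (1,3) (0,3) (3,4) (3,2) (2,1) (1,0) [ray(0,-1) blocked at (4,1); ray(-1,1) blocked at (3,4)]
W attacks (0,1): no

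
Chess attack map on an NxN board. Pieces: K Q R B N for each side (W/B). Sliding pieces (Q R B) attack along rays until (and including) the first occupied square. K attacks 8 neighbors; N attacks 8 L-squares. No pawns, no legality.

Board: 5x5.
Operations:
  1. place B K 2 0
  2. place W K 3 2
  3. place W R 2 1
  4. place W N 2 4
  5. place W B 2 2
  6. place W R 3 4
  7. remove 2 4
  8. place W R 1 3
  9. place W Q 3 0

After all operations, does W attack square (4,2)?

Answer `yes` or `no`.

Op 1: place BK@(2,0)
Op 2: place WK@(3,2)
Op 3: place WR@(2,1)
Op 4: place WN@(2,4)
Op 5: place WB@(2,2)
Op 6: place WR@(3,4)
Op 7: remove (2,4)
Op 8: place WR@(1,3)
Op 9: place WQ@(3,0)
Per-piece attacks for W:
  WR@(1,3): attacks (1,4) (1,2) (1,1) (1,0) (2,3) (3,3) (4,3) (0,3)
  WR@(2,1): attacks (2,2) (2,0) (3,1) (4,1) (1,1) (0,1) [ray(0,1) blocked at (2,2); ray(0,-1) blocked at (2,0)]
  WB@(2,2): attacks (3,3) (4,4) (3,1) (4,0) (1,3) (1,1) (0,0) [ray(-1,1) blocked at (1,3)]
  WQ@(3,0): attacks (3,1) (3,2) (4,0) (2,0) (4,1) (2,1) [ray(0,1) blocked at (3,2); ray(-1,0) blocked at (2,0); ray(-1,1) blocked at (2,1)]
  WK@(3,2): attacks (3,3) (3,1) (4,2) (2,2) (4,3) (4,1) (2,3) (2,1)
  WR@(3,4): attacks (3,3) (3,2) (4,4) (2,4) (1,4) (0,4) [ray(0,-1) blocked at (3,2)]
W attacks (4,2): yes

Answer: yes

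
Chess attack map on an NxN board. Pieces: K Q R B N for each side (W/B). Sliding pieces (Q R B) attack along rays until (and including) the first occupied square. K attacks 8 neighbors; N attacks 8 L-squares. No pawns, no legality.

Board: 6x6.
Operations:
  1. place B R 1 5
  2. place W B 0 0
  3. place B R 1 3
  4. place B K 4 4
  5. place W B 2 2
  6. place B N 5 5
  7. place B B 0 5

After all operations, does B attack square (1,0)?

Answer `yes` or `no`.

Answer: yes

Derivation:
Op 1: place BR@(1,5)
Op 2: place WB@(0,0)
Op 3: place BR@(1,3)
Op 4: place BK@(4,4)
Op 5: place WB@(2,2)
Op 6: place BN@(5,5)
Op 7: place BB@(0,5)
Per-piece attacks for B:
  BB@(0,5): attacks (1,4) (2,3) (3,2) (4,1) (5,0)
  BR@(1,3): attacks (1,4) (1,5) (1,2) (1,1) (1,0) (2,3) (3,3) (4,3) (5,3) (0,3) [ray(0,1) blocked at (1,5)]
  BR@(1,5): attacks (1,4) (1,3) (2,5) (3,5) (4,5) (5,5) (0,5) [ray(0,-1) blocked at (1,3); ray(1,0) blocked at (5,5); ray(-1,0) blocked at (0,5)]
  BK@(4,4): attacks (4,5) (4,3) (5,4) (3,4) (5,5) (5,3) (3,5) (3,3)
  BN@(5,5): attacks (4,3) (3,4)
B attacks (1,0): yes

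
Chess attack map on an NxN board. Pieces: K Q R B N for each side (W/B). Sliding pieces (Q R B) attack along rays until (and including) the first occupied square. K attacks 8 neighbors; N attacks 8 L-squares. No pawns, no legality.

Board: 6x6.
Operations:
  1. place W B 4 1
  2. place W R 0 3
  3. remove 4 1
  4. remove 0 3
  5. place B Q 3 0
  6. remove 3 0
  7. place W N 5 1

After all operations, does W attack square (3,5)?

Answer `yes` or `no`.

Answer: no

Derivation:
Op 1: place WB@(4,1)
Op 2: place WR@(0,3)
Op 3: remove (4,1)
Op 4: remove (0,3)
Op 5: place BQ@(3,0)
Op 6: remove (3,0)
Op 7: place WN@(5,1)
Per-piece attacks for W:
  WN@(5,1): attacks (4,3) (3,2) (3,0)
W attacks (3,5): no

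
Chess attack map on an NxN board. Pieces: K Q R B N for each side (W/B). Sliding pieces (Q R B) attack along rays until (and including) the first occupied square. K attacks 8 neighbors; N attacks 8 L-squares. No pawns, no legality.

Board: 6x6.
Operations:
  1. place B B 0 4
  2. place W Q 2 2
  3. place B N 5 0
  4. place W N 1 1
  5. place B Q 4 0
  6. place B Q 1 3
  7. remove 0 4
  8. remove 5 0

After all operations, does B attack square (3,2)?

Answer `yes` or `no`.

Answer: no

Derivation:
Op 1: place BB@(0,4)
Op 2: place WQ@(2,2)
Op 3: place BN@(5,0)
Op 4: place WN@(1,1)
Op 5: place BQ@(4,0)
Op 6: place BQ@(1,3)
Op 7: remove (0,4)
Op 8: remove (5,0)
Per-piece attacks for B:
  BQ@(1,3): attacks (1,4) (1,5) (1,2) (1,1) (2,3) (3,3) (4,3) (5,3) (0,3) (2,4) (3,5) (2,2) (0,4) (0,2) [ray(0,-1) blocked at (1,1); ray(1,-1) blocked at (2,2)]
  BQ@(4,0): attacks (4,1) (4,2) (4,3) (4,4) (4,5) (5,0) (3,0) (2,0) (1,0) (0,0) (5,1) (3,1) (2,2) [ray(-1,1) blocked at (2,2)]
B attacks (3,2): no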